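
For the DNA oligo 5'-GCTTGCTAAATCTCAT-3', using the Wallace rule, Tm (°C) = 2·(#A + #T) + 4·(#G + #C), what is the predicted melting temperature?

C=4, T=6, A=4, G=2
A+T = 10, G+C = 6
Tm = 2×10 + 4×6 = 44°C

44°C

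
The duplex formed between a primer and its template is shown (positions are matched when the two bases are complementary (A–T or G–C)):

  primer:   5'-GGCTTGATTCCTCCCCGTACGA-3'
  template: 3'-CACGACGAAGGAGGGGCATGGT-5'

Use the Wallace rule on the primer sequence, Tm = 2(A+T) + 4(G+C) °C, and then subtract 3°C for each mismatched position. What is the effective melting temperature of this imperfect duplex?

55°C

Primer base counts: A=3, T=6, G=5, C=8 → A+T=9, G+C=13
Perfect-match Tm = 2(9) + 4(13) = 18 + 52 = 70°C
Mismatches (positions where the bases are not complementary): 5 (at positions 2, 3, 4, 7, 21)
Effective Tm = 70 − 5×3 = 70 − 15 = 55°C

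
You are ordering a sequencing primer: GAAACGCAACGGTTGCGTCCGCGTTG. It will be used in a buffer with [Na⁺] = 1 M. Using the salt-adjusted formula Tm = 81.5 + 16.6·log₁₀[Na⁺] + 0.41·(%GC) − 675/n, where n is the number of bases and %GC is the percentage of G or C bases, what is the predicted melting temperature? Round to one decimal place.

Length n = 26. Counting bases: G=9, C=7, A=5, T=5
G+C = 16, so %GC = 16/26 × 100 = 61.538%
Salt term: 16.6 × (0) = 0
GC term: 0.41 × 61.538 = 25.231; length term: −675/26 = −25.962
Tm = 81.5 + (0) + 25.231 − 25.962 = 80.769 → 80.8°C

80.8°C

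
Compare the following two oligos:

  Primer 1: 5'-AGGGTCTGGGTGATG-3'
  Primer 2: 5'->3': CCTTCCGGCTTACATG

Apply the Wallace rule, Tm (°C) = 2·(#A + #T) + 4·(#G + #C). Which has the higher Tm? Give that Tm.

Primer 1: A+T=6, G+C=9 → Tm = 2(6)+4(9) = 48°C
Primer 2: A+T=7, G+C=9 → Tm = 2(7)+4(9) = 50°C
48°C vs 50°C → primer 2 is higher.

Primer 2, 50°C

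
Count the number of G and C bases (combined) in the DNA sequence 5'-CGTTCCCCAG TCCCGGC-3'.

Scanning the sequence gives T=3, C=9, A=1, G=4.
G+C = 4 + 9 = 13

13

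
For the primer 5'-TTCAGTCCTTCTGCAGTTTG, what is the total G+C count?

9

Counting bases: T=9, G=4, C=5, A=2
G+C = 4 + 5 = 9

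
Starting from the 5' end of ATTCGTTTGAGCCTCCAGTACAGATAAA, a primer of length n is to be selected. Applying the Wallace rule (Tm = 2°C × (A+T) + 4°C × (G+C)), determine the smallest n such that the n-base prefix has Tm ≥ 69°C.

n = 24

First 23 bases: ATTCGTTTGAGCCTCCAGTACAG → Tm = 68°C (< 69°C)
First 24 bases: ATTCGTTTGAGCCTCCAGTACAGA → Tm = 70°C (≥ 69°C)
Since every base adds ≥2°C, Tm only increases with n, so the threshold is first crossed at n = 24.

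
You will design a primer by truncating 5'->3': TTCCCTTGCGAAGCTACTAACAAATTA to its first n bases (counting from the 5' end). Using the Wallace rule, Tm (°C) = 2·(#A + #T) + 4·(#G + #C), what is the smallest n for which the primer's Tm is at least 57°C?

n = 20

First 19 bases: TTCCCTTGCGAAGCTACTA → Tm = 56°C (< 57°C)
First 20 bases: TTCCCTTGCGAAGCTACTAA → Tm = 58°C (≥ 57°C)
Each additional base adds 2°C (A/T) or 4°C (G/C), so Tm is non-decreasing in n; n = 20 is the first length to reach 57°C.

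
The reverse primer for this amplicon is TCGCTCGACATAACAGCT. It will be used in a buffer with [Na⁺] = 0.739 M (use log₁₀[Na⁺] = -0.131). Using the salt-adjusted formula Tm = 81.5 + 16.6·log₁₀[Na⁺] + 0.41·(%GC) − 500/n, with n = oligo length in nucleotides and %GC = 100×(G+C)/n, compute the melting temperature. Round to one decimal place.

72.0°C

Length n = 18. Scanning the sequence gives G=3, T=4, C=6, A=5.
G+C = 9, so %GC = 9/18 × 100 = 50%
Salt term: 16.6 × (-0.131) = -2.175
GC term: 0.41 × 50 = 20.5; length term: −500/18 = −27.778
Tm = 81.5 + (-2.175) + 20.5 − 27.778 = 72.047 → 72.0°C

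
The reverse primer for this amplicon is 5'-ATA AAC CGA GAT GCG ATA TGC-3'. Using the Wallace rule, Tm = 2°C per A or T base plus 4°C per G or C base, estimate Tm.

60°C

A=8, T=4, C=4, G=5
A+T = 12, G+C = 9
Tm = 2(12) + 4(9) = 24 + 36 = 60°C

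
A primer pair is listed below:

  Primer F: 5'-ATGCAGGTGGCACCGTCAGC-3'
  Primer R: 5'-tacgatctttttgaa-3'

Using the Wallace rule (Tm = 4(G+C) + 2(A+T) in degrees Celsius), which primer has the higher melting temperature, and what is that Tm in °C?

Primer F: A+T=7, G+C=13 → Tm = 2(7)+4(13) = 66°C
Primer R: A+T=11, G+C=4 → Tm = 2(11)+4(4) = 38°C
66°C vs 38°C → primer F is higher.

Primer F, 66°C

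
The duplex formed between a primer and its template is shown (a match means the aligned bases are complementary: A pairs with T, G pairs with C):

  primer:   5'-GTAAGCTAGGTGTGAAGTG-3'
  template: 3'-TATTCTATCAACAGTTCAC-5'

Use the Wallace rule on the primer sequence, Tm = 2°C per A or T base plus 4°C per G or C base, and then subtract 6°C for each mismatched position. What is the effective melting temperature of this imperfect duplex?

Primer base counts: A=5, T=5, G=8, C=1 → A+T=10, G+C=9
Perfect-match Tm = 2(10) + 4(9) = 20 + 36 = 56°C
Mismatches (positions where the bases are not complementary): 4 (at positions 1, 6, 10, 14)
Effective Tm = 56 − 4×6 = 56 − 24 = 32°C

32°C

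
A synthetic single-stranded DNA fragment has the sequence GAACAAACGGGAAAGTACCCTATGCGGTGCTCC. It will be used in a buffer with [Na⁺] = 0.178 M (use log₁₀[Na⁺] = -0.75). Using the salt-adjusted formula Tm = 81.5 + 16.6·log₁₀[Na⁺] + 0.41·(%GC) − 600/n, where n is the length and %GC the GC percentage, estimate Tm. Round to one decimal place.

73.2°C

Length n = 33. Base counts: A=10, G=9, C=9, T=5
G+C = 18, so %GC = 18/33 × 100 = 54.545%
Salt term: 16.6 × (-0.75) = -12.45
GC term: 0.41 × 54.545 = 22.363; length term: −600/33 = −18.182
Tm = 81.5 + (-12.45) + 22.363 − 18.182 = 73.231 → 73.2°C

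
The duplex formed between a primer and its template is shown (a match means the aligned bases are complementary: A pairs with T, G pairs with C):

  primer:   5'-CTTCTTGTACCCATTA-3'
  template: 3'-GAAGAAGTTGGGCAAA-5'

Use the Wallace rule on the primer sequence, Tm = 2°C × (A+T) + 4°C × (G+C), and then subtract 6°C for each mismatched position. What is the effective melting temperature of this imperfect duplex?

Primer base counts: A=3, T=7, G=1, C=5 → A+T=10, G+C=6
Perfect-match Tm = 2(10) + 4(6) = 20 + 24 = 44°C
Mismatches (positions where the bases are not complementary): 4 (at positions 7, 8, 13, 16)
Effective Tm = 44 − 4×6 = 44 − 24 = 20°C

20°C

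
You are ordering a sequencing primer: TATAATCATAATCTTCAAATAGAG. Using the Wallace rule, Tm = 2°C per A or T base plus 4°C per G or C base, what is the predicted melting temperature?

58°C

T=8, C=3, G=2, A=11
AT pairs contribute 19, GC pairs contribute 5.
Tm = 2×19 + 4×5 = 58°C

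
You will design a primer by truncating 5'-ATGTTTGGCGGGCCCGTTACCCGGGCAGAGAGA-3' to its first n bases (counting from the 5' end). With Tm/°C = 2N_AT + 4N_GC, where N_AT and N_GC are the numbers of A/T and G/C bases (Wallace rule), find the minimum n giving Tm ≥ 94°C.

n = 28

First 27 bases: ATGTTTGGCGGGCCCGTTACCCGGGCA → Tm = 90°C (< 94°C)
First 28 bases: ATGTTTGGCGGGCCCGTTACCCGGGCAG → Tm = 94°C (≥ 94°C)
Since every base adds ≥2°C, Tm only increases with n, so the threshold is first crossed at n = 28.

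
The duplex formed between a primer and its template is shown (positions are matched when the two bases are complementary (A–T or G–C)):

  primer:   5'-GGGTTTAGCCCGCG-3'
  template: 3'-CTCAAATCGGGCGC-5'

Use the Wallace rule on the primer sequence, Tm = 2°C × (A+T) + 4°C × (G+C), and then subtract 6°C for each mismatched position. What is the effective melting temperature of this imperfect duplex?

42°C

Primer base counts: A=1, T=3, G=6, C=4 → A+T=4, G+C=10
Perfect-match Tm = 2(4) + 4(10) = 8 + 40 = 48°C
Mismatches (positions where the bases are not complementary): 1 (at position 2)
Effective Tm = 48 − 1×6 = 48 − 6 = 42°C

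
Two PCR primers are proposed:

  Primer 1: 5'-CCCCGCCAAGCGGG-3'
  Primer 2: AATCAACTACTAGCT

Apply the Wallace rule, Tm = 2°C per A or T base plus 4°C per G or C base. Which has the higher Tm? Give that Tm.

Primer 1, 52°C

Primer 1: A+T=2, G+C=12 → Tm = 2(2)+4(12) = 52°C
Primer 2: A+T=10, G+C=5 → Tm = 2(10)+4(5) = 40°C
52°C vs 40°C → primer 1 is higher.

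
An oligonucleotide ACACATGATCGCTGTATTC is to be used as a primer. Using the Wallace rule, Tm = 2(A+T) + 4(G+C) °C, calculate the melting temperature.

54°C

Counting bases: C=5, A=5, G=3, T=6
So N_AT = 11 and N_GC = 8.
Tm = 2×11 + 4×8 = 54°C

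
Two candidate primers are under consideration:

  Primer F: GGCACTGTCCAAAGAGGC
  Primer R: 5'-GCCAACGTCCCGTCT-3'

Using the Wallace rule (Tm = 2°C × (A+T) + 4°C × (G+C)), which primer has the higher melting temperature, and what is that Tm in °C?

Primer F: A+T=7, G+C=11 → Tm = 2(7)+4(11) = 58°C
Primer R: A+T=5, G+C=10 → Tm = 2(5)+4(10) = 50°C
58°C vs 50°C → primer F is higher.

Primer F, 58°C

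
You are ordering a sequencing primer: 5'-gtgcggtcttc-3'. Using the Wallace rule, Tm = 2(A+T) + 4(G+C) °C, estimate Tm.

Base counts: G=4, T=4, C=3, A=0
A+T = 4, G+C = 7
Tm = 2×4 + 4×7 = 36°C

36°C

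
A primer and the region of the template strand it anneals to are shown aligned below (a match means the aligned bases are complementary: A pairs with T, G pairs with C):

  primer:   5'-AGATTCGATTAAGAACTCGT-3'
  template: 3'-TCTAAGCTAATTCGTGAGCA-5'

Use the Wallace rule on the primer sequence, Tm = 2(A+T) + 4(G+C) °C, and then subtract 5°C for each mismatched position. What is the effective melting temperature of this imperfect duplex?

49°C

Primer base counts: A=7, T=6, G=4, C=3 → A+T=13, G+C=7
Perfect-match Tm = 2(13) + 4(7) = 26 + 28 = 54°C
Mismatches (positions where the bases are not complementary): 1 (at position 14)
Effective Tm = 54 − 1×5 = 54 − 5 = 49°C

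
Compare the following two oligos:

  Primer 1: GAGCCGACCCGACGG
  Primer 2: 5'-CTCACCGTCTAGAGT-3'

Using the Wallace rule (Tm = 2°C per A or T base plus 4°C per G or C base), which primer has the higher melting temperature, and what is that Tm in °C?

Primer 1: A+T=3, G+C=12 → Tm = 2(3)+4(12) = 54°C
Primer 2: A+T=7, G+C=8 → Tm = 2(7)+4(8) = 46°C
54°C vs 46°C → primer 1 is higher.

Primer 1, 54°C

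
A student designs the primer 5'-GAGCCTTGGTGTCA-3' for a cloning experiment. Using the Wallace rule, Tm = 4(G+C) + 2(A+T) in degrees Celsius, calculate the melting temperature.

44°C

A=2, G=5, C=3, T=4
A+T = 6, G+C = 8
Tm = 2×6 + 4×8 = 44°C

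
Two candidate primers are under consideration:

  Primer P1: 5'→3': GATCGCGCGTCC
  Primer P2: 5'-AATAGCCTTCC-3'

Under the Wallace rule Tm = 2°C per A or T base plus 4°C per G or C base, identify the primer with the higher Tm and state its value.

Primer P1: A+T=3, G+C=9 → Tm = 2(3)+4(9) = 42°C
Primer P2: A+T=6, G+C=5 → Tm = 2(6)+4(5) = 32°C
42°C vs 32°C → primer P1 is higher.

Primer P1, 42°C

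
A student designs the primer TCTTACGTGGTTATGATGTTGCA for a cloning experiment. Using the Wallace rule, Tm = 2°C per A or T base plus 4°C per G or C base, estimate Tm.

C=3, G=6, A=4, T=10
AT pairs contribute 14, GC pairs contribute 9.
Tm = 2×14 + 4×9 = 64°C

64°C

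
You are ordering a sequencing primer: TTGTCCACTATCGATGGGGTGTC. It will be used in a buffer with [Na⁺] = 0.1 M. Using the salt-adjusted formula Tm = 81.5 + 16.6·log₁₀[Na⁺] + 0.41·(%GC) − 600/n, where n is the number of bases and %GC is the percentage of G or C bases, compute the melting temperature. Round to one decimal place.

60.2°C

Length n = 23. Scanning the sequence gives T=8, C=5, A=3, G=7.
G+C = 12, so %GC = 12/23 × 100 = 52.174%
Salt term: 16.6 × (-1) = -16.6
GC term: 0.41 × 52.174 = 21.391; length term: −600/23 = −26.087
Tm = 81.5 + (-16.6) + 21.391 − 26.087 = 60.204 → 60.2°C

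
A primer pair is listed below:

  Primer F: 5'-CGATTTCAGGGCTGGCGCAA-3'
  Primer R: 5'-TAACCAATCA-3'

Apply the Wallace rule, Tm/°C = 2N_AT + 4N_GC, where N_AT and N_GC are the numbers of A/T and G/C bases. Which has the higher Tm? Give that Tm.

Primer F, 64°C

Primer F: A+T=8, G+C=12 → Tm = 2(8)+4(12) = 64°C
Primer R: A+T=7, G+C=3 → Tm = 2(7)+4(3) = 26°C
64°C vs 26°C → primer F is higher.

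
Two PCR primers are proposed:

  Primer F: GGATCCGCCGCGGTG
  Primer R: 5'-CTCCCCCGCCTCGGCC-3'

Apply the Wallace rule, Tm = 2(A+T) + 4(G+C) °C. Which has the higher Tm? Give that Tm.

Primer R, 60°C

Primer F: A+T=3, G+C=12 → Tm = 2(3)+4(12) = 54°C
Primer R: A+T=2, G+C=14 → Tm = 2(2)+4(14) = 60°C
54°C vs 60°C → primer R is higher.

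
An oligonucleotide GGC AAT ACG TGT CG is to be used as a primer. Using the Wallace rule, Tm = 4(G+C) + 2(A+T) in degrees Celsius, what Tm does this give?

Scanning the sequence gives G=5, C=3, T=3, A=3.
So N_AT = 6 and N_GC = 8.
Tm = 4·8 + 2·6 = 32 + 12 = 44°C

44°C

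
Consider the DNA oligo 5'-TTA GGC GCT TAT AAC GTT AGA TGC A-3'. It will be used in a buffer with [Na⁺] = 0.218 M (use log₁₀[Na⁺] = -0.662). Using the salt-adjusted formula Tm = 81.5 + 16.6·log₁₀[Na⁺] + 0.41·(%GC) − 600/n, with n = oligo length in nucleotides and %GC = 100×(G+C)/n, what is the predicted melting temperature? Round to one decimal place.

Length n = 25. Scanning the sequence gives C=4, T=8, A=7, G=6.
G+C = 10, so %GC = 10/25 × 100 = 40%
Salt term: 16.6 × (-0.662) = -10.989
GC term: 0.41 × 40 = 16.4; length term: −600/25 = −24
Tm = 81.5 + (-10.989) + 16.4 − 24 = 62.911 → 62.9°C

62.9°C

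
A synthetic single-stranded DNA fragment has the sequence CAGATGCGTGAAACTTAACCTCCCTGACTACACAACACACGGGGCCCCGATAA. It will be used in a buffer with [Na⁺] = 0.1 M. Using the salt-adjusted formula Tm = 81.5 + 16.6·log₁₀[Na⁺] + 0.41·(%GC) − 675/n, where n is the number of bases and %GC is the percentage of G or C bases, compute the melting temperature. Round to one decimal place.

73.8°C

Length n = 53. Counting bases: A=17, C=18, T=8, G=10
G+C = 28, so %GC = 28/53 × 100 = 52.83%
Salt term: 16.6 × (-1) = -16.6
GC term: 0.41 × 52.83 = 21.66; length term: −675/53 = −12.736
Tm = 81.5 + (-16.6) + 21.66 − 12.736 = 73.824 → 73.8°C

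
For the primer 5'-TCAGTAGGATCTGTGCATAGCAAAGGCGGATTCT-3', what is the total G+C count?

16

Counting bases: T=9, G=10, A=9, C=6
G+C = 10 + 6 = 16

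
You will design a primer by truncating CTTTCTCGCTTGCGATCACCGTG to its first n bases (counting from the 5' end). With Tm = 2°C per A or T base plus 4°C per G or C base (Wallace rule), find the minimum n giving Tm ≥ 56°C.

n = 19

First 18 bases: CTTTCTCGCTTGCGATCA → Tm = 54°C (< 56°C)
First 19 bases: CTTTCTCGCTTGCGATCAC → Tm = 58°C (≥ 56°C)
Since every base adds ≥2°C, Tm only increases with n, so the threshold is first crossed at n = 19.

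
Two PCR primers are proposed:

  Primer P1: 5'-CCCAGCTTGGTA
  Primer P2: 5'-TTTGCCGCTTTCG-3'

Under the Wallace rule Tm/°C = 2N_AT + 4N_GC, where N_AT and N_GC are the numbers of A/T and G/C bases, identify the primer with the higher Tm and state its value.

Primer P2, 40°C

Primer P1: A+T=5, G+C=7 → Tm = 2(5)+4(7) = 38°C
Primer P2: A+T=6, G+C=7 → Tm = 2(6)+4(7) = 40°C
38°C vs 40°C → primer P2 is higher.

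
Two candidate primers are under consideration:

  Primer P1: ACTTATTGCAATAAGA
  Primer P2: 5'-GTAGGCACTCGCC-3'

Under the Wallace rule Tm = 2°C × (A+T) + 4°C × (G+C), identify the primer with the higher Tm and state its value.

Primer P1: A+T=12, G+C=4 → Tm = 2(12)+4(4) = 40°C
Primer P2: A+T=4, G+C=9 → Tm = 2(4)+4(9) = 44°C
40°C vs 44°C → primer P2 is higher.

Primer P2, 44°C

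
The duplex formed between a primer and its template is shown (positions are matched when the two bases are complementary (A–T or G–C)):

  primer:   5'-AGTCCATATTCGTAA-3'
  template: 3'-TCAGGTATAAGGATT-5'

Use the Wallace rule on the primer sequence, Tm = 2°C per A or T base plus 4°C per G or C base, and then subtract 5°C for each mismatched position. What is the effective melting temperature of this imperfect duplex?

35°C

Primer base counts: A=5, T=5, G=2, C=3 → A+T=10, G+C=5
Perfect-match Tm = 2(10) + 4(5) = 20 + 20 = 40°C
Mismatches (positions where the bases are not complementary): 1 (at position 12)
Effective Tm = 40 − 1×5 = 40 − 5 = 35°C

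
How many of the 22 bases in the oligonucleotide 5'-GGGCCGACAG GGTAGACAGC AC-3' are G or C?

Scanning the sequence gives A=6, G=9, T=1, C=6.
G+C = 9 + 6 = 15

15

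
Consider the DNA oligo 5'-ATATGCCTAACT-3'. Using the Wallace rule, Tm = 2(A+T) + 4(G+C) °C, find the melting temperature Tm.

Base counts: T=4, G=1, C=3, A=4
AT pairs contribute 8, GC pairs contribute 4.
Tm = 4·4 + 2·8 = 16 + 16 = 32°C

32°C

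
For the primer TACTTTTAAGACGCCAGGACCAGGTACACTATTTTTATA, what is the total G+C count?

14

Counting bases: A=12, G=6, C=8, T=13
Total G or C: 6 + 8 = 14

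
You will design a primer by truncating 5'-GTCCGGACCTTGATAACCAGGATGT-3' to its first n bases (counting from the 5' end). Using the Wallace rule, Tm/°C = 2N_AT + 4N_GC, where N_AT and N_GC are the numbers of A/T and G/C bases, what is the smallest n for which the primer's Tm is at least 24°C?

n = 7

First 6 bases: GTCCGG → Tm = 22°C (< 24°C)
First 7 bases: GTCCGGA → Tm = 24°C (≥ 24°C)
Each additional base adds 2°C (A/T) or 4°C (G/C), so Tm is non-decreasing in n; n = 7 is the first length to reach 24°C.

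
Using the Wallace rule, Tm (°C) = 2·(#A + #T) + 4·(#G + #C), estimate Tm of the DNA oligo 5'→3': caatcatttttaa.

T=6, A=5, G=0, C=2
A+T = 11, G+C = 2
Tm = 2×11 + 4×2 = 30°C

30°C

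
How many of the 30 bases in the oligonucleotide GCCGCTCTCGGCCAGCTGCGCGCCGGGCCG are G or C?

Scanning the sequence gives A=1, T=3, G=12, C=14.
Total G or C: 12 + 14 = 26

26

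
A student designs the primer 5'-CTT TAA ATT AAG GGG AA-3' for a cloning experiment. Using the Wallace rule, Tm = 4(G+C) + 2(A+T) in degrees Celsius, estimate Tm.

Base counts: G=4, C=1, T=5, A=7
AT pairs contribute 12, GC pairs contribute 5.
Tm = 4·5 + 2·12 = 20 + 24 = 44°C

44°C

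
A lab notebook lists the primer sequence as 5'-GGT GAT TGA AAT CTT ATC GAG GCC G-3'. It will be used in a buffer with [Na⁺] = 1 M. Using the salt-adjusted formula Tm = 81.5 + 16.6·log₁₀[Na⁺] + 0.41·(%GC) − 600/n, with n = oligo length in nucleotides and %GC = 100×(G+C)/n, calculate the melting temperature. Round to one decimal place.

Length n = 25. Counting bases: T=7, A=6, G=8, C=4
G+C = 12, so %GC = 12/25 × 100 = 48%
Salt term: 16.6 × (0) = 0
GC term: 0.41 × 48 = 19.68; length term: −600/25 = −24
Tm = 81.5 + (0) + 19.68 − 24 = 77.18 → 77.2°C

77.2°C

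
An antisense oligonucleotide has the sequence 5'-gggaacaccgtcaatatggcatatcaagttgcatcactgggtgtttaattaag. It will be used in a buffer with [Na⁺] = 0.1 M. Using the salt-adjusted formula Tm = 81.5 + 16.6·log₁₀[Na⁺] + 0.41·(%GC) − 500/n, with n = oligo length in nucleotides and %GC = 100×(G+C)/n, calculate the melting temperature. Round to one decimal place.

Length n = 53. Scanning the sequence gives G=13, A=16, C=9, T=15.
G+C = 22, so %GC = 22/53 × 100 = 41.509%
Salt term: 16.6 × (-1) = -16.6
GC term: 0.41 × 41.509 = 17.019; length term: −500/53 = −9.434
Tm = 81.5 + (-16.6) + 17.019 − 9.434 = 72.485 → 72.5°C

72.5°C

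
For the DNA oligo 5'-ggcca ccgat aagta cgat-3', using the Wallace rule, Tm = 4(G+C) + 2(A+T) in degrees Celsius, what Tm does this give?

58°C

Counting bases: T=3, G=5, C=5, A=6
So N_AT = 9 and N_GC = 10.
Tm = 2×9 + 4×10 = 58°C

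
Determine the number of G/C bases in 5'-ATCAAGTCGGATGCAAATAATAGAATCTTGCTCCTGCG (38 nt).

Base counts: G=8, T=10, A=12, C=8
Total G or C: 8 + 8 = 16

16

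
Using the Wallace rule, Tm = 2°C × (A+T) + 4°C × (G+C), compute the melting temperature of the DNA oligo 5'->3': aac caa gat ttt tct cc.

Scanning the sequence gives C=5, G=1, A=5, T=6.
A+T = 11, G+C = 6
Tm = 4·6 + 2·11 = 24 + 22 = 46°C

46°C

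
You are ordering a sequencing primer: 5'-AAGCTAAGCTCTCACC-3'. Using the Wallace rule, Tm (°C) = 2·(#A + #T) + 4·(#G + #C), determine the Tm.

Scanning the sequence gives C=6, T=3, A=5, G=2.
A+T = 8, G+C = 8
Tm = 4·8 + 2·8 = 32 + 16 = 48°C

48°C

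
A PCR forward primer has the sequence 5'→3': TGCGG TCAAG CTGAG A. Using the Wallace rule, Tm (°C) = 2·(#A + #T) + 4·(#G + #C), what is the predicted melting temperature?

50°C

Counting bases: C=3, A=4, G=6, T=3
AT pairs contribute 7, GC pairs contribute 9.
Tm = 2(7) + 4(9) = 14 + 36 = 50°C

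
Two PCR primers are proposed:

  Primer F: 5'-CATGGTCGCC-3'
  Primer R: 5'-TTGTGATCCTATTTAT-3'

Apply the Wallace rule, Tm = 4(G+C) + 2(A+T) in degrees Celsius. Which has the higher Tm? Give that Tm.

Primer F: A+T=3, G+C=7 → Tm = 2(3)+4(7) = 34°C
Primer R: A+T=12, G+C=4 → Tm = 2(12)+4(4) = 40°C
34°C vs 40°C → primer R is higher.

Primer R, 40°C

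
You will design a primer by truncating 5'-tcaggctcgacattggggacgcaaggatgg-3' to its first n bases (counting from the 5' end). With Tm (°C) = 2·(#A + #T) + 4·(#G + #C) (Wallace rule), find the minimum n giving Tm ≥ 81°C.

First 25 bases: TCAGGCTCGACATTGGGGACGCAAG → Tm = 80°C (< 81°C)
First 26 bases: TCAGGCTCGACATTGGGGACGCAAGG → Tm = 84°C (≥ 81°C)
Each additional base adds 2°C (A/T) or 4°C (G/C), so Tm is non-decreasing in n; n = 26 is the first length to reach 81°C.

n = 26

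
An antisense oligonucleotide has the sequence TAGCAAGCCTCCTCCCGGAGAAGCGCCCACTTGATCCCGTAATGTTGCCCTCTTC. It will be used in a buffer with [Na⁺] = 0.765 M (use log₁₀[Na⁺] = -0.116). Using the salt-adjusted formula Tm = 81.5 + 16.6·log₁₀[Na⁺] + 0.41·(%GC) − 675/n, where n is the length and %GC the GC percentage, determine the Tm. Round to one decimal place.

91.2°C

Length n = 55. Base counts: C=21, A=10, T=13, G=11
G+C = 32, so %GC = 32/55 × 100 = 58.182%
Salt term: 16.6 × (-0.116) = -1.926
GC term: 0.41 × 58.182 = 23.855; length term: −675/55 = −12.273
Tm = 81.5 + (-1.926) + 23.855 − 12.273 = 91.156 → 91.2°C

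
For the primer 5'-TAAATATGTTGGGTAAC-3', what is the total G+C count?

5

Scanning the sequence gives A=6, T=6, C=1, G=4.
Total G or C: 4 + 1 = 5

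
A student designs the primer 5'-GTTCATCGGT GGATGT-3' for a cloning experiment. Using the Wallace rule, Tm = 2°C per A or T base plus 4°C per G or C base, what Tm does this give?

48°C

A=2, T=6, C=2, G=6
A+T = 8, G+C = 8
Tm = 4·8 + 2·8 = 32 + 16 = 48°C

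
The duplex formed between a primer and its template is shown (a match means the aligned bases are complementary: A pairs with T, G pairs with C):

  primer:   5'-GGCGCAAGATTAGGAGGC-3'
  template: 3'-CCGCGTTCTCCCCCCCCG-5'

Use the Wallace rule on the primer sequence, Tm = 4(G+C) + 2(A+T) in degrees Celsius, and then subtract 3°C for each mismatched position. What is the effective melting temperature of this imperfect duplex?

Primer base counts: A=5, T=2, G=8, C=3 → A+T=7, G+C=11
Perfect-match Tm = 2(7) + 4(11) = 14 + 44 = 58°C
Mismatches (positions where the bases are not complementary): 4 (at positions 10, 11, 12, 15)
Effective Tm = 58 − 4×3 = 58 − 12 = 46°C

46°C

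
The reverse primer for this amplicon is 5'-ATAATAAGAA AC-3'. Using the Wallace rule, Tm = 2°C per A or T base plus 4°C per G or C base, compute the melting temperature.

28°C

Counting bases: T=2, G=1, A=8, C=1
A+T = 10, G+C = 2
Tm = 4·2 + 2·10 = 8 + 20 = 28°C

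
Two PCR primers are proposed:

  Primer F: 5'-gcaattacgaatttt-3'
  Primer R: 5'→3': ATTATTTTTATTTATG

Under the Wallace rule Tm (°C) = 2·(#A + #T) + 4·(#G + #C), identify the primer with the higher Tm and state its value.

Primer F, 38°C

Primer F: A+T=11, G+C=4 → Tm = 2(11)+4(4) = 38°C
Primer R: A+T=15, G+C=1 → Tm = 2(15)+4(1) = 34°C
38°C vs 34°C → primer F is higher.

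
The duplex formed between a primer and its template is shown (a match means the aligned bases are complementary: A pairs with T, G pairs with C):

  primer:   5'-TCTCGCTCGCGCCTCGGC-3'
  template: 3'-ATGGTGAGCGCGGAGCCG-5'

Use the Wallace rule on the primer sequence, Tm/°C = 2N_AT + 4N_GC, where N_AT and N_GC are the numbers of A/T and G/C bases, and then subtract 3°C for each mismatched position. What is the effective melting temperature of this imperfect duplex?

55°C

Primer base counts: A=0, T=4, G=5, C=9 → A+T=4, G+C=14
Perfect-match Tm = 2(4) + 4(14) = 8 + 56 = 64°C
Mismatches (positions where the bases are not complementary): 3 (at positions 2, 3, 5)
Effective Tm = 64 − 3×3 = 64 − 9 = 55°C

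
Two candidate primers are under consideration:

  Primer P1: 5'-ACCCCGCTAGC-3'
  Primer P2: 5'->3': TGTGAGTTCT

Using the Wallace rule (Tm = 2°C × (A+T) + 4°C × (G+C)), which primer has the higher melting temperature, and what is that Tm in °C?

Primer P1, 38°C

Primer P1: A+T=3, G+C=8 → Tm = 2(3)+4(8) = 38°C
Primer P2: A+T=6, G+C=4 → Tm = 2(6)+4(4) = 28°C
38°C vs 28°C → primer P1 is higher.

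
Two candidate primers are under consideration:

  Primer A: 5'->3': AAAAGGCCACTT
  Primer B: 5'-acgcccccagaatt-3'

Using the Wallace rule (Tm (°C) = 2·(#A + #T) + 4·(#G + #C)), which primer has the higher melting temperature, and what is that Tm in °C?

Primer A: A+T=7, G+C=5 → Tm = 2(7)+4(5) = 34°C
Primer B: A+T=6, G+C=8 → Tm = 2(6)+4(8) = 44°C
34°C vs 44°C → primer B is higher.

Primer B, 44°C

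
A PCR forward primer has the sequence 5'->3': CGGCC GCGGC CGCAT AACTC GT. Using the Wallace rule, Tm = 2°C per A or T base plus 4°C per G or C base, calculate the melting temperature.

A=3, G=7, T=3, C=9
So N_AT = 6 and N_GC = 16.
Tm = 4·16 + 2·6 = 64 + 12 = 76°C

76°C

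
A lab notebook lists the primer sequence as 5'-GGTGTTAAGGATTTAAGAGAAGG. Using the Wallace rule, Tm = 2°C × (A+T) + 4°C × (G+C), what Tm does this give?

T=6, G=9, C=0, A=8
A+T = 14, G+C = 9
Tm = 4·9 + 2·14 = 36 + 28 = 64°C

64°C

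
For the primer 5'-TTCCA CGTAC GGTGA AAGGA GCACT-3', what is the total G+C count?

Scanning the sequence gives T=5, G=7, A=7, C=6.
G+C = 7 + 6 = 13

13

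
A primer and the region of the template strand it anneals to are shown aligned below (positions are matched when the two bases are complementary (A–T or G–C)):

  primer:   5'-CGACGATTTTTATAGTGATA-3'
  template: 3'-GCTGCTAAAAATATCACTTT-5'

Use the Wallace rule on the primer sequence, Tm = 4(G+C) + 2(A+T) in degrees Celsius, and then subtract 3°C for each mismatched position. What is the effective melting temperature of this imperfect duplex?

49°C

Primer base counts: A=6, T=8, G=4, C=2 → A+T=14, G+C=6
Perfect-match Tm = 2(14) + 4(6) = 28 + 24 = 52°C
Mismatches (positions where the bases are not complementary): 1 (at position 19)
Effective Tm = 52 − 1×3 = 52 − 3 = 49°C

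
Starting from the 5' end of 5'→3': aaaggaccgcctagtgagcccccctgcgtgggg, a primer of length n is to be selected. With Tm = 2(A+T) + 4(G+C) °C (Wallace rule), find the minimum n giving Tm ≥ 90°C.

First 26 bases: AAAGGACCGCCTAGTGAGCCCCCCTG → Tm = 86°C (< 90°C)
First 27 bases: AAAGGACCGCCTAGTGAGCCCCCCTGC → Tm = 90°C (≥ 90°C)
Each additional base adds 2°C (A/T) or 4°C (G/C), so Tm is non-decreasing in n; n = 27 is the first length to reach 90°C.

n = 27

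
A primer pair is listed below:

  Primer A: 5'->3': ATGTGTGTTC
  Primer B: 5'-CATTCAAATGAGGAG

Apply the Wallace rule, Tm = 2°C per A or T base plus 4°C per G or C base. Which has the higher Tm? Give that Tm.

Primer B, 42°C

Primer A: A+T=6, G+C=4 → Tm = 2(6)+4(4) = 28°C
Primer B: A+T=9, G+C=6 → Tm = 2(9)+4(6) = 42°C
28°C vs 42°C → primer B is higher.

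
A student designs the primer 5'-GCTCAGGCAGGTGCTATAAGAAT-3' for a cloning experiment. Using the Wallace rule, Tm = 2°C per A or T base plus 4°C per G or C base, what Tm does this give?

Scanning the sequence gives A=7, C=4, T=5, G=7.
AT pairs contribute 12, GC pairs contribute 11.
Tm = 2(12) + 4(11) = 24 + 44 = 68°C

68°C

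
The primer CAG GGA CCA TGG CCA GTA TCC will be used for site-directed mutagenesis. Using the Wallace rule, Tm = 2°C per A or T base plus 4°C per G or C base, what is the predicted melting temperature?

Counting bases: A=5, C=7, G=6, T=3
A+T = 8, G+C = 13
Tm = 2(8) + 4(13) = 16 + 52 = 68°C

68°C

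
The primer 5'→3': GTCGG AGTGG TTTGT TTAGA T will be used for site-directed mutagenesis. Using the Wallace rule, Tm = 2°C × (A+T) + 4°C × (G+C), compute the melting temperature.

60°C

Scanning the sequence gives T=9, G=8, C=1, A=3.
A+T = 12, G+C = 9
Tm = 4·9 + 2·12 = 36 + 24 = 60°C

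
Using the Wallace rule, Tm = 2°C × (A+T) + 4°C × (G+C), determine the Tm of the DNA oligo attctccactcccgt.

Scanning the sequence gives C=7, G=1, A=2, T=5.
So N_AT = 7 and N_GC = 8.
Tm = 4·8 + 2·7 = 32 + 14 = 46°C

46°C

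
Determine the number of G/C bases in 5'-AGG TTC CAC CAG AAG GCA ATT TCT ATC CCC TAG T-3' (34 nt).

16

T=9, C=10, G=6, A=9
G+C = 6 + 10 = 16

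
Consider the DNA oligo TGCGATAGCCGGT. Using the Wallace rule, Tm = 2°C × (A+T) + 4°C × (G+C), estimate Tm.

42°C

Base counts: A=2, T=3, C=3, G=5
So N_AT = 5 and N_GC = 8.
Tm = 2×5 + 4×8 = 42°C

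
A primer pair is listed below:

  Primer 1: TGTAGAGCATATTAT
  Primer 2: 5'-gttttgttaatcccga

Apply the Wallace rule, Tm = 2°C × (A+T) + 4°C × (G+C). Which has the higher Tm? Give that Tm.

Primer 2, 44°C

Primer 1: A+T=11, G+C=4 → Tm = 2(11)+4(4) = 38°C
Primer 2: A+T=10, G+C=6 → Tm = 2(10)+4(6) = 44°C
38°C vs 44°C → primer 2 is higher.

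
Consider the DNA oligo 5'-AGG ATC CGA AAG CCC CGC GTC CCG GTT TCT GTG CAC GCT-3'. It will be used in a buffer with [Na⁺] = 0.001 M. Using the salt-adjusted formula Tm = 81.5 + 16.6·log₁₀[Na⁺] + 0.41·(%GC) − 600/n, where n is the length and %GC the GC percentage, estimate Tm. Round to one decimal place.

Length n = 39. Base counts: A=6, T=8, C=14, G=11
G+C = 25, so %GC = 25/39 × 100 = 64.103%
Salt term: 16.6 × (-3) = -49.8
GC term: 0.41 × 64.103 = 26.282; length term: −600/39 = −15.385
Tm = 81.5 + (-49.8) + 26.282 − 15.385 = 42.597 → 42.6°C

42.6°C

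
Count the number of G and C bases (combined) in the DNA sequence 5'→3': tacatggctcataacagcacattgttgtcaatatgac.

14

Base counts: T=11, C=8, A=12, G=6
G+C = 6 + 8 = 14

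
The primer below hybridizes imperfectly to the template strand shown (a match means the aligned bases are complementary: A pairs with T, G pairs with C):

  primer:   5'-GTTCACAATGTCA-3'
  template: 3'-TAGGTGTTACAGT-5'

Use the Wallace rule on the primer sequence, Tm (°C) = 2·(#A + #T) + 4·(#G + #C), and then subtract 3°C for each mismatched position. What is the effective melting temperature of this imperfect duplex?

Primer base counts: A=4, T=4, G=2, C=3 → A+T=8, G+C=5
Perfect-match Tm = 2(8) + 4(5) = 16 + 20 = 36°C
Mismatches (positions where the bases are not complementary): 2 (at positions 1, 3)
Effective Tm = 36 − 2×3 = 36 − 6 = 30°C

30°C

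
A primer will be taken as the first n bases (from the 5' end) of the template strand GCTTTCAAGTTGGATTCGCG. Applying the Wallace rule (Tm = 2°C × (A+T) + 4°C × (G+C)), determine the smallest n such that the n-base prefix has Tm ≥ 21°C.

n = 8

First 7 bases: GCTTTCA → Tm = 20°C (< 21°C)
First 8 bases: GCTTTCAA → Tm = 22°C (≥ 21°C)
Since every base adds ≥2°C, Tm only increases with n, so the threshold is first crossed at n = 8.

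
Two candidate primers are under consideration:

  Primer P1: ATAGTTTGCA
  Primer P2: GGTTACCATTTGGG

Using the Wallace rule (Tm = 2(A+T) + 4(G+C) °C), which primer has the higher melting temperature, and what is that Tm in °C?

Primer P1: A+T=7, G+C=3 → Tm = 2(7)+4(3) = 26°C
Primer P2: A+T=7, G+C=7 → Tm = 2(7)+4(7) = 42°C
26°C vs 42°C → primer P2 is higher.

Primer P2, 42°C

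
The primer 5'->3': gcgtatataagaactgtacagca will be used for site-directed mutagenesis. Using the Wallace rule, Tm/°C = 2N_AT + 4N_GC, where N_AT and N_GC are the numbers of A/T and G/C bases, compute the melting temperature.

A=9, G=5, C=4, T=5
A+T = 14, G+C = 9
Tm = 2×14 + 4×9 = 64°C

64°C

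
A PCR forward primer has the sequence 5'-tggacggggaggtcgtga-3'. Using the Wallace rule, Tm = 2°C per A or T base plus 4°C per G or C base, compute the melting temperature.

Base counts: T=3, G=10, A=3, C=2
So N_AT = 6 and N_GC = 12.
Tm = 2×6 + 4×12 = 60°C

60°C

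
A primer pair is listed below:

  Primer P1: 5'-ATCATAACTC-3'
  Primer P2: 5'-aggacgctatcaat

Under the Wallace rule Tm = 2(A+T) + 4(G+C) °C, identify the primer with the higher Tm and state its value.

Primer P1: A+T=7, G+C=3 → Tm = 2(7)+4(3) = 26°C
Primer P2: A+T=8, G+C=6 → Tm = 2(8)+4(6) = 40°C
26°C vs 40°C → primer P2 is higher.

Primer P2, 40°C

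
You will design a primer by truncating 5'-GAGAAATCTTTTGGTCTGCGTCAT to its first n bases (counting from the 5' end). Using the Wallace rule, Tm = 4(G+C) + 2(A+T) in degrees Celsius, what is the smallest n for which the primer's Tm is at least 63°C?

First 21 bases: GAGAAATCTTTTGGTCTGCGT → Tm = 60°C (< 63°C)
First 22 bases: GAGAAATCTTTTGGTCTGCGTC → Tm = 64°C (≥ 63°C)
Each additional base adds 2°C (A/T) or 4°C (G/C), so Tm is non-decreasing in n; n = 22 is the first length to reach 63°C.

n = 22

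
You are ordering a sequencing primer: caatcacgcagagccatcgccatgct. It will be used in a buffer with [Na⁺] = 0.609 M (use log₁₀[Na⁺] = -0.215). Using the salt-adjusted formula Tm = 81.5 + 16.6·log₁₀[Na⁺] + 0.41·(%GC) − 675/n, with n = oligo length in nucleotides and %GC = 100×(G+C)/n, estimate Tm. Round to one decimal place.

75.6°C

Length n = 26. T=4, C=10, G=5, A=7
G+C = 15, so %GC = 15/26 × 100 = 57.692%
Salt term: 16.6 × (-0.215) = -3.569
GC term: 0.41 × 57.692 = 23.654; length term: −675/26 = −25.962
Tm = 81.5 + (-3.569) + 23.654 − 25.962 = 75.623 → 75.6°C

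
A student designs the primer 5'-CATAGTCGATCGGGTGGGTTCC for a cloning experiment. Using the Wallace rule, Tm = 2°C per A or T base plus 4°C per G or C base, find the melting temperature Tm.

Base counts: A=3, T=6, G=8, C=5
A+T = 9, G+C = 13
Tm = 2(9) + 4(13) = 18 + 52 = 70°C

70°C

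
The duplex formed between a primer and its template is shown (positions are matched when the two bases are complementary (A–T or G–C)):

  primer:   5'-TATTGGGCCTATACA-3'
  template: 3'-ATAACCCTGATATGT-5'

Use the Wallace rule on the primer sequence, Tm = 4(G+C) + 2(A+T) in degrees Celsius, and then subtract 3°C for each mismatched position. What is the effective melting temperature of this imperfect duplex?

Primer base counts: A=4, T=5, G=3, C=3 → A+T=9, G+C=6
Perfect-match Tm = 2(9) + 4(6) = 18 + 24 = 42°C
Mismatches (positions where the bases are not complementary): 1 (at position 8)
Effective Tm = 42 − 1×3 = 42 − 3 = 39°C

39°C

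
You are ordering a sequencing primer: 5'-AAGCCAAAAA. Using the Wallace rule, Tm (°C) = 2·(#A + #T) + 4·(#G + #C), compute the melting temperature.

Scanning the sequence gives A=7, T=0, G=1, C=2.
AT pairs contribute 7, GC pairs contribute 3.
Tm = 4·3 + 2·7 = 12 + 14 = 26°C

26°C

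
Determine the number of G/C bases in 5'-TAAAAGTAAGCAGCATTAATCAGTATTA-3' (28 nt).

7

Base counts: C=3, T=8, A=13, G=4
G+C = 4 + 3 = 7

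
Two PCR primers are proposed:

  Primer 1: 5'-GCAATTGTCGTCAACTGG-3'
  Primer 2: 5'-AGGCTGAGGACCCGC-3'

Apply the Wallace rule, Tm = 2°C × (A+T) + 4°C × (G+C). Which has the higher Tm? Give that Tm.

Primer 1, 54°C

Primer 1: A+T=9, G+C=9 → Tm = 2(9)+4(9) = 54°C
Primer 2: A+T=4, G+C=11 → Tm = 2(4)+4(11) = 52°C
54°C vs 52°C → primer 1 is higher.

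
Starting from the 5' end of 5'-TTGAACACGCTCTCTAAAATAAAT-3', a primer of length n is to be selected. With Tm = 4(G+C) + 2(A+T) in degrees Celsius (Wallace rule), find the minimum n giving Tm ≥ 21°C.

n = 8

First 7 bases: TTGAACA → Tm = 18°C (< 21°C)
First 8 bases: TTGAACAC → Tm = 22°C (≥ 21°C)
Each additional base adds 2°C (A/T) or 4°C (G/C), so Tm is non-decreasing in n; n = 8 is the first length to reach 21°C.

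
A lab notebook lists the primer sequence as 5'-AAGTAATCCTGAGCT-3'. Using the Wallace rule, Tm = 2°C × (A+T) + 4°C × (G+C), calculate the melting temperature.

42°C

Base counts: A=5, G=3, T=4, C=3
AT pairs contribute 9, GC pairs contribute 6.
Tm = 2×9 + 4×6 = 42°C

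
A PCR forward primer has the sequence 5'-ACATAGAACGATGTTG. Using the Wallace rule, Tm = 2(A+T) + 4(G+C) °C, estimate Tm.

Counting bases: T=4, G=4, C=2, A=6
AT pairs contribute 10, GC pairs contribute 6.
Tm = 2(10) + 4(6) = 20 + 24 = 44°C

44°C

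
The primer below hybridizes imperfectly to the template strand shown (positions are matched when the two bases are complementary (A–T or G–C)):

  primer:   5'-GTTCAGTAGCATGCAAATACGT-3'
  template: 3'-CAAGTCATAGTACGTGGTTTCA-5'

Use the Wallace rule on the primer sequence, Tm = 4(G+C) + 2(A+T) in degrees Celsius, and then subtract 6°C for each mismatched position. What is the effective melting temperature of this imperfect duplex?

Primer base counts: A=7, T=6, G=5, C=4 → A+T=13, G+C=9
Perfect-match Tm = 2(13) + 4(9) = 26 + 36 = 62°C
Mismatches (positions where the bases are not complementary): 5 (at positions 9, 16, 17, 18, 20)
Effective Tm = 62 − 5×6 = 62 − 30 = 32°C

32°C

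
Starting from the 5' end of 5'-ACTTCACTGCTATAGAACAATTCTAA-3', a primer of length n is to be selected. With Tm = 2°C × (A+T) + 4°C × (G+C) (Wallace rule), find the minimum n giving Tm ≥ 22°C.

n = 8

First 7 bases: ACTTCAC → Tm = 20°C (< 22°C)
First 8 bases: ACTTCACT → Tm = 22°C (≥ 22°C)
Since every base adds ≥2°C, Tm only increases with n, so the threshold is first crossed at n = 8.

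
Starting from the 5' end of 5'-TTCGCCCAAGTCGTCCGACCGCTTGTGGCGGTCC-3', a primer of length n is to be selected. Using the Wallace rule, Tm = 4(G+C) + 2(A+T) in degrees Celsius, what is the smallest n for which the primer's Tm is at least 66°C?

n = 20

First 19 bases: TTCGCCCAAGTCGTCCGAC → Tm = 62°C (< 66°C)
First 20 bases: TTCGCCCAAGTCGTCCGACC → Tm = 66°C (≥ 66°C)
Since every base adds ≥2°C, Tm only increases with n, so the threshold is first crossed at n = 20.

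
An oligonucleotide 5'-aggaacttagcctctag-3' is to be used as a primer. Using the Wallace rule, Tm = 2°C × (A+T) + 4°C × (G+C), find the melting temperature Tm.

50°C

Base counts: C=4, T=4, A=5, G=4
So N_AT = 9 and N_GC = 8.
Tm = 2×9 + 4×8 = 50°C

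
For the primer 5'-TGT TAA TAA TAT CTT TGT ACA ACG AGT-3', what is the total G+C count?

7

T=11, C=3, A=9, G=4
Total G or C: 4 + 3 = 7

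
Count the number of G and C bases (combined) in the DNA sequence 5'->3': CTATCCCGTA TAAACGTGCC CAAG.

12

Counting bases: A=7, T=5, G=4, C=8
G+C = 4 + 8 = 12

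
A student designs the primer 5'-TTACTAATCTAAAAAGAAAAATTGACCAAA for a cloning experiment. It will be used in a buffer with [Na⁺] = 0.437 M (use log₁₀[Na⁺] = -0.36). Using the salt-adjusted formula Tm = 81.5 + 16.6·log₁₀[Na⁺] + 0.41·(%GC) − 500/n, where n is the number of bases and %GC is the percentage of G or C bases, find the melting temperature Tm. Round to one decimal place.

67.1°C

Length n = 30. Base counts: G=2, A=17, T=7, C=4
G+C = 6, so %GC = 6/30 × 100 = 20%
Salt term: 16.6 × (-0.36) = -5.976
GC term: 0.41 × 20 = 8.2; length term: −500/30 = −16.667
Tm = 81.5 + (-5.976) + 8.2 − 16.667 = 67.057 → 67.1°C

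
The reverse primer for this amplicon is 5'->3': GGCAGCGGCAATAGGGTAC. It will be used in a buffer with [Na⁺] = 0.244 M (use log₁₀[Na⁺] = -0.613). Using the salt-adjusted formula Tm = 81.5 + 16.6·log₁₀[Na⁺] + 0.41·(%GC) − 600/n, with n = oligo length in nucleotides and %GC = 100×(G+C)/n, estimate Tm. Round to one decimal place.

65.6°C

Length n = 19. Scanning the sequence gives T=2, G=8, C=4, A=5.
G+C = 12, so %GC = 12/19 × 100 = 63.158%
Salt term: 16.6 × (-0.613) = -10.176
GC term: 0.41 × 63.158 = 25.895; length term: −600/19 = −31.579
Tm = 81.5 + (-10.176) + 25.895 − 31.579 = 65.64 → 65.6°C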